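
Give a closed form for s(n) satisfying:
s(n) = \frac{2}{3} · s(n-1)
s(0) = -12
Pure geometric recurrence with ratio \frac{2}{3}.
By induction s(n) = s(0) · (\frac{2}{3})^n = - 12 \left(\frac{2}{3}\right)^{n}.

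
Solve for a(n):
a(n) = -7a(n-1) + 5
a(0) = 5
First-order linear non-homogeneous.
Homogeneous solution: a_h(n) = A·(-7)^n.
Try constant particular solution a_p = K: K = -7K + 5 ⇒ K = \frac{5}{8}.
General: a(n) = A·(-7)^n + \frac{5}{8}.
Apply a(0) = 5: A + \frac{5}{8} = 5 ⇒ A = \frac{35}{8}.
So a(n) = \frac{35 \left(-7\right)^{n}}{8} + \frac{5}{8}.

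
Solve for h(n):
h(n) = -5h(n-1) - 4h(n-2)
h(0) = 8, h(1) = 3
Characteristic equation: x² + 5x + 4 = 0, which factors as (x - (-1))(x - (-4)) = 0.
Roots r₁ = -1, r₂ = -4 (distinct).
General solution: h(n) = A·(-1)^n + B·(-4)^n.
From h(0) = 8: A + B = 8.
From h(1) = 3: -A - 4B = 3.
Solving: A = \frac{35}{3}, B = - \frac{11}{3}.
So h(n) = \frac{35 \left(-1\right)^{n}}{3} - \frac{11 \left(-4\right)^{n}}{3}.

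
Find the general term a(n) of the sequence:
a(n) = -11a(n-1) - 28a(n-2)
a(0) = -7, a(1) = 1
Characteristic equation: x² + 11x + 28 = 0, which factors as (x - (-4))(x - (-7)) = 0.
Roots r₁ = -4, r₂ = -7 (distinct).
General solution: a(n) = A·(-4)^n + B·(-7)^n.
From a(0) = -7: A + B = -7.
From a(1) = 1: -4A - 7B = 1.
Solving: A = -16, B = 9.
So a(n) = - 16 \left(-4\right)^{n} + 9 \left(-7\right)^{n}.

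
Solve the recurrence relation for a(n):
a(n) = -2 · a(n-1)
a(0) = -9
Pure geometric recurrence with ratio -2.
By induction a(n) = a(0) · (-2)^n = - 9 \left(-2\right)^{n}.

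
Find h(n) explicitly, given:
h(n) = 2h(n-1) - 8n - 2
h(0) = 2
First-order linear with linear forcing.
Homogeneous solution: h_h(n) = A·(2)^n.
Try particular h_p(n) = pn + q. Substituting:
  pn + q = 2(p(n-1) + q) - 8n - 2.
Matching the n-coefficient: p = 2p - 8 ⇒ p = 8.
Matching constants: q = -2p + 2q - 2 ⇒ q = 18.
General: h(n) = A·(2)^n + 8 n + 18.
Apply h(0) = 2: A + 18 = 2 ⇒ A = -16.
So h(n) = - 16 \cdot 2^{n} + 8 n + 18.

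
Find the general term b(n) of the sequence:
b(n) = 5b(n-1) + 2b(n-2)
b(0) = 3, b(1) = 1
Characteristic equation: x² - 5x - 2 = 0.
Discriminant Δ = (5)² + 4·(2) = 33.
Roots r₁,₂ = (5 ± √33)/2, so r₁ = \frac{5}{2} + \frac{\sqrt{33}}{2}, r₂ = \frac{5}{2} - \frac{\sqrt{33}}{2}.
General solution: b(n) = A·r₁^n + B·r₂^n.
From the initial conditions, A + B = 3 and r₁A + r₂B = 1.
Since r₁ - r₂ = √33: A = (1 - (3)r₂)/√33 = \frac{3}{2} - \frac{13 \sqrt{33}}{66}, and B = 3 - A = \frac{13 \sqrt{33}}{66} + \frac{3}{2}.
So b(n) = \left(\frac{3}{2} - \frac{13 \sqrt{33}}{66}\right)\left(\frac{5}{2} + \frac{\sqrt{33}}{2}\right)^n + \left(\frac{13 \sqrt{33}}{66} + \frac{3}{2}\right)\left(\frac{5}{2} - \frac{\sqrt{33}}{2}\right)^n.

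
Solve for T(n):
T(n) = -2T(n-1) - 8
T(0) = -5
First-order linear non-homogeneous.
Homogeneous solution: T_h(n) = A·(-2)^n.
Try constant particular solution T_p = K: K = -2K - 8 ⇒ K = - \frac{8}{3}.
General: T(n) = A·(-2)^n - \frac{8}{3}.
Apply T(0) = -5: A - \frac{8}{3} = -5 ⇒ A = - \frac{7}{3}.
So T(n) = - \frac{7 \left(-2\right)^{n}}{3} - \frac{8}{3}.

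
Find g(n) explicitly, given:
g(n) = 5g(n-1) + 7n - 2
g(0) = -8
First-order linear with linear forcing.
Homogeneous solution: g_h(n) = A·(5)^n.
Try particular g_p(n) = pn + q. Substituting:
  pn + q = 5(p(n-1) + q) + 7n - 2.
Matching the n-coefficient: p = 5p + 7 ⇒ p = - \frac{7}{4}.
Matching constants: q = -5p + 5q - 2 ⇒ q = - \frac{27}{16}.
General: g(n) = A·(5)^n - \frac{7 n}{4} - \frac{27}{16}.
Apply g(0) = -8: A - \frac{27}{16} = -8 ⇒ A = - \frac{101}{16}.
So g(n) = - \frac{101 \cdot 5^{n}}{16} - \frac{7 n}{4} - \frac{27}{16}.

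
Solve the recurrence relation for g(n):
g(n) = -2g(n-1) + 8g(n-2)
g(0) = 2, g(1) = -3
Characteristic equation: x² + 2x - 8 = 0, which factors as (x - (-4))(x - (2)) = 0.
Roots r₁ = -4, r₂ = 2 (distinct).
General solution: g(n) = A·(-4)^n + B·(2)^n.
From g(0) = 2: A + B = 2.
From g(1) = -3: -4A + 2B = -3.
Solving: A = \frac{7}{6}, B = \frac{5}{6}.
So g(n) = \frac{7 \left(-4\right)^{n}}{6} + \frac{5 \cdot 2^{n}}{6}.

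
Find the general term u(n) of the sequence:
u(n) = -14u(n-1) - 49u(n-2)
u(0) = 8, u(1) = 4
Characteristic equation: x² + 14x + 49 = 0, which is (x - (-7))².
Repeated root r = -7.
General solution: u(n) = (A + Bn)·(-7)^n.
From u(0) = 8: A = 8.
From u(1) = 4: (A + B)·(-7) = 4 ⇒ B = - \frac{60}{7}.
So u(n) = \left(8 - \frac{60 n}{7}\right) \cdot (-7)^n.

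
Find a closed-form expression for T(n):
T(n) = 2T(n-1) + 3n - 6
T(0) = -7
First-order linear with linear forcing.
Homogeneous solution: T_h(n) = A·(2)^n.
Try particular T_p(n) = pn + q. Substituting:
  pn + q = 2(p(n-1) + q) + 3n - 6.
Matching the n-coefficient: p = 2p + 3 ⇒ p = -3.
Matching constants: q = -2p + 2q - 6 ⇒ q = 0.
General: T(n) = A·(2)^n - 3 n + 0.
Apply T(0) = -7: A + 0 = -7 ⇒ A = -7.
So T(n) = - 7 \cdot 2^{n} - 3 n.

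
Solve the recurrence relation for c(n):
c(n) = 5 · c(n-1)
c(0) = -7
Pure geometric recurrence with ratio 5.
By induction c(n) = c(0) · (5)^n = - 7 \cdot 5^{n}.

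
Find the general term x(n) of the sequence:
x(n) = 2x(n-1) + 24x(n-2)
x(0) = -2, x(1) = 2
Characteristic equation: x² - 2x - 24 = 0, which factors as (x - (6))(x - (-4)) = 0.
Roots r₁ = 6, r₂ = -4 (distinct).
General solution: x(n) = A·(6)^n + B·(-4)^n.
From x(0) = -2: A + B = -2.
From x(1) = 2: 6A - 4B = 2.
Solving: A = - \frac{3}{5}, B = - \frac{7}{5}.
So x(n) = - \frac{7 \left(-4\right)^{n}}{5} - \frac{3 \cdot 6^{n}}{5}.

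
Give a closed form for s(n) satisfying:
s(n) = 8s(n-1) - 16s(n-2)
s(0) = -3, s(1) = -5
Characteristic equation: x² - 8x + 16 = 0, which is (x - (4))².
Repeated root r = 4.
General solution: s(n) = (A + Bn)·(4)^n.
From s(0) = -3: A = -3.
From s(1) = -5: (A + B)·(4) = -5 ⇒ B = \frac{7}{4}.
So s(n) = \left(\frac{7 n}{4} - 3\right) \cdot (4)^n.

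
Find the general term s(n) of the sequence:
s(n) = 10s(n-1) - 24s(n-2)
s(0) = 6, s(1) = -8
Characteristic equation: x² - 10x + 24 = 0, which factors as (x - (6))(x - (4)) = 0.
Roots r₁ = 6, r₂ = 4 (distinct).
General solution: s(n) = A·(6)^n + B·(4)^n.
From s(0) = 6: A + B = 6.
From s(1) = -8: 6A + 4B = -8.
Solving: A = -16, B = 22.
So s(n) = 22 \cdot 4^{n} - 16 \cdot 6^{n}.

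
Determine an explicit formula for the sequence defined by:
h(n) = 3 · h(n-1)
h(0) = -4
Pure geometric recurrence with ratio 3.
By induction h(n) = h(0) · (3)^n = - 4 \cdot 3^{n}.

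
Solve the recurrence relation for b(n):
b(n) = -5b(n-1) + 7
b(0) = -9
First-order linear non-homogeneous.
Homogeneous solution: b_h(n) = A·(-5)^n.
Try constant particular solution b_p = K: K = -5K + 7 ⇒ K = \frac{7}{6}.
General: b(n) = A·(-5)^n + \frac{7}{6}.
Apply b(0) = -9: A + \frac{7}{6} = -9 ⇒ A = - \frac{61}{6}.
So b(n) = \frac{7}{6} - \frac{61 \left(-5\right)^{n}}{6}.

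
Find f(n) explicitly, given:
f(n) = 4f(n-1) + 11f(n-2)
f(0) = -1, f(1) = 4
Characteristic equation: x² - 4x - 11 = 0.
Discriminant Δ = (4)² + 4·(11) = 60.
Roots r₁,₂ = (4 ± √60)/2, so r₁ = 2 + \sqrt{15}, r₂ = 2 - \sqrt{15}.
General solution: f(n) = A·r₁^n + B·r₂^n.
From the initial conditions, A + B = -1 and r₁A + r₂B = 4.
Since r₁ - r₂ = √60: A = (4 - (-1)r₂)/√60 = - \frac{1}{2} + \frac{\sqrt{15}}{5}, and B = -1 - A = - \frac{\sqrt{15}}{5} - \frac{1}{2}.
So f(n) = \left(- \frac{1}{2} + \frac{\sqrt{15}}{5}\right)\left(2 + \sqrt{15}\right)^n + \left(- \frac{\sqrt{15}}{5} - \frac{1}{2}\right)\left(2 - \sqrt{15}\right)^n.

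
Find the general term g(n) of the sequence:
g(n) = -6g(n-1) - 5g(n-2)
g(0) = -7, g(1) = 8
Characteristic equation: x² + 6x + 5 = 0, which factors as (x - (-5))(x - (-1)) = 0.
Roots r₁ = -5, r₂ = -1 (distinct).
General solution: g(n) = A·(-5)^n + B·(-1)^n.
From g(0) = -7: A + B = -7.
From g(1) = 8: -5A - B = 8.
Solving: A = - \frac{1}{4}, B = - \frac{27}{4}.
So g(n) = - \frac{27 \left(-1\right)^{n}}{4} - \frac{\left(-5\right)^{n}}{4}.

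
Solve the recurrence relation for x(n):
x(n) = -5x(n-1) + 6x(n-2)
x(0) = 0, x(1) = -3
Characteristic equation: x² + 5x - 6 = 0, which factors as (x - (-6))(x - (1)) = 0.
Roots r₁ = -6, r₂ = 1 (distinct).
General solution: x(n) = A·(-6)^n + B·(1)^n.
From x(0) = 0: A + B = 0.
From x(1) = -3: -6A + B = -3.
Solving: A = \frac{3}{7}, B = - \frac{3}{7}.
So x(n) = \frac{3 \left(-6\right)^{n}}{7} - \frac{3}{7}.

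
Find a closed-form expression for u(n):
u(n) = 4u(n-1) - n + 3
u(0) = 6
First-order linear with linear forcing.
Homogeneous solution: u_h(n) = A·(4)^n.
Try particular u_p(n) = pn + q. Substituting:
  pn + q = 4(p(n-1) + q) - n + 3.
Matching the n-coefficient: p = 4p - 1 ⇒ p = \frac{1}{3}.
Matching constants: q = -4p + 4q + 3 ⇒ q = - \frac{5}{9}.
General: u(n) = A·(4)^n + \frac{n}{3} - \frac{5}{9}.
Apply u(0) = 6: A - \frac{5}{9} = 6 ⇒ A = \frac{59}{9}.
So u(n) = \frac{59 \cdot 4^{n}}{9} + \frac{n}{3} - \frac{5}{9}.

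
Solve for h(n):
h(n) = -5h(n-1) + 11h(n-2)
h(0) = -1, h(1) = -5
Characteristic equation: x² + 5x - 11 = 0.
Discriminant Δ = (-5)² + 4·(11) = 69.
Roots r₁,₂ = (-5 ± √69)/2, so r₁ = - \frac{5}{2} + \frac{\sqrt{69}}{2}, r₂ = - \frac{\sqrt{69}}{2} - \frac{5}{2}.
General solution: h(n) = A·r₁^n + B·r₂^n.
From the initial conditions, A + B = -1 and r₁A + r₂B = -5.
Since r₁ - r₂ = √69: A = (-5 - (-1)r₂)/√69 = - \frac{5 \sqrt{69}}{46} - \frac{1}{2}, and B = -1 - A = - \frac{1}{2} + \frac{5 \sqrt{69}}{46}.
So h(n) = \left(- \frac{5 \sqrt{69}}{46} - \frac{1}{2}\right)\left(- \frac{5}{2} + \frac{\sqrt{69}}{2}\right)^n + \left(- \frac{1}{2} + \frac{5 \sqrt{69}}{46}\right)\left(- \frac{\sqrt{69}}{2} - \frac{5}{2}\right)^n.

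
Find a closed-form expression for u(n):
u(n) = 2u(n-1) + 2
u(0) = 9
First-order linear non-homogeneous.
Homogeneous solution: u_h(n) = A·(2)^n.
Try constant particular solution u_p = K: K = 2K + 2 ⇒ K = -2.
General: u(n) = A·(2)^n - 2.
Apply u(0) = 9: A - 2 = 9 ⇒ A = 11.
So u(n) = 11 \cdot 2^{n} - 2.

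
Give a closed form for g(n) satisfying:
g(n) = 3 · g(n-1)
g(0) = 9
Pure geometric recurrence with ratio 3.
By induction g(n) = g(0) · (3)^n = 9 \cdot 3^{n}.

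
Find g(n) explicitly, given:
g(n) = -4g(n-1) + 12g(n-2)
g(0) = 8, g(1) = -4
Characteristic equation: x² + 4x - 12 = 0, which factors as (x - (-6))(x - (2)) = 0.
Roots r₁ = -6, r₂ = 2 (distinct).
General solution: g(n) = A·(-6)^n + B·(2)^n.
From g(0) = 8: A + B = 8.
From g(1) = -4: -6A + 2B = -4.
Solving: A = \frac{5}{2}, B = \frac{11}{2}.
So g(n) = \frac{5 \left(-6\right)^{n}}{2} + \frac{11 \cdot 2^{n}}{2}.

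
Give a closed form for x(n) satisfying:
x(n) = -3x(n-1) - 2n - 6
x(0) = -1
First-order linear with linear forcing.
Homogeneous solution: x_h(n) = A·(-3)^n.
Try particular x_p(n) = pn + q. Substituting:
  pn + q = -3(p(n-1) + q) - 2n - 6.
Matching the n-coefficient: p = -3p - 2 ⇒ p = - \frac{1}{2}.
Matching constants: q = 3p - 3q - 6 ⇒ q = - \frac{15}{8}.
General: x(n) = A·(-3)^n - \frac{n}{2} - \frac{15}{8}.
Apply x(0) = -1: A - \frac{15}{8} = -1 ⇒ A = \frac{7}{8}.
So x(n) = \frac{7 \left(-3\right)^{n}}{8} - \frac{n}{2} - \frac{15}{8}.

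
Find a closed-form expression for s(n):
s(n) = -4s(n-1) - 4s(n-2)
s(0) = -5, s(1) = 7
Characteristic equation: x² + 4x + 4 = 0, which is (x - (-2))².
Repeated root r = -2.
General solution: s(n) = (A + Bn)·(-2)^n.
From s(0) = -5: A = -5.
From s(1) = 7: (A + B)·(-2) = 7 ⇒ B = \frac{3}{2}.
So s(n) = \left(\frac{3 n}{2} - 5\right) \cdot (-2)^n.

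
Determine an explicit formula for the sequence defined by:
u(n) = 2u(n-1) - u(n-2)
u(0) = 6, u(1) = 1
Characteristic equation: x² - 2x + 1 = 0, which is (x - (1))².
Repeated root r = 1.
General solution: u(n) = (A + Bn)·(1)^n.
From u(0) = 6: A = 6.
From u(1) = 1: (A + B)·(1) = 1 ⇒ B = -5.
So u(n) = \left(6 - 5 n\right) \cdot (1)^n.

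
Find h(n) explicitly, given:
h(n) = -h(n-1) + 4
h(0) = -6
First-order linear non-homogeneous.
Homogeneous solution: h_h(n) = A·(-1)^n.
Try constant particular solution h_p = K: K = -K + 4 ⇒ K = 2.
General: h(n) = A·(-1)^n + 2.
Apply h(0) = -6: A + 2 = -6 ⇒ A = -8.
So h(n) = 2 - 8 \left(-1\right)^{n}.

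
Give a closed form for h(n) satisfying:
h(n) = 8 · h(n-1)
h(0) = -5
Pure geometric recurrence with ratio 8.
By induction h(n) = h(0) · (8)^n = - 5 \cdot 8^{n}.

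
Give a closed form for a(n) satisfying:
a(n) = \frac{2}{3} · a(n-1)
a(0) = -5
Pure geometric recurrence with ratio \frac{2}{3}.
By induction a(n) = a(0) · (\frac{2}{3})^n = - 5 \left(\frac{2}{3}\right)^{n}.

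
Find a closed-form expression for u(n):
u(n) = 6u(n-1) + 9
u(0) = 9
First-order linear non-homogeneous.
Homogeneous solution: u_h(n) = A·(6)^n.
Try constant particular solution u_p = K: K = 6K + 9 ⇒ K = - \frac{9}{5}.
General: u(n) = A·(6)^n - \frac{9}{5}.
Apply u(0) = 9: A - \frac{9}{5} = 9 ⇒ A = \frac{54}{5}.
So u(n) = \frac{54 \cdot 6^{n}}{5} - \frac{9}{5}.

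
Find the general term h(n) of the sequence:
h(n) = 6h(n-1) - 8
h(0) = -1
First-order linear non-homogeneous.
Homogeneous solution: h_h(n) = A·(6)^n.
Try constant particular solution h_p = K: K = 6K - 8 ⇒ K = \frac{8}{5}.
General: h(n) = A·(6)^n + \frac{8}{5}.
Apply h(0) = -1: A + \frac{8}{5} = -1 ⇒ A = - \frac{13}{5}.
So h(n) = \frac{8}{5} - \frac{13 \cdot 6^{n}}{5}.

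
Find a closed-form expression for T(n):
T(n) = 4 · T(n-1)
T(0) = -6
Pure geometric recurrence with ratio 4.
By induction T(n) = T(0) · (4)^n = - 6 \cdot 4^{n}.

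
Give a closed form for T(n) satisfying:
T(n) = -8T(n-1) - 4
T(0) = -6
First-order linear non-homogeneous.
Homogeneous solution: T_h(n) = A·(-8)^n.
Try constant particular solution T_p = K: K = -8K - 4 ⇒ K = - \frac{4}{9}.
General: T(n) = A·(-8)^n - \frac{4}{9}.
Apply T(0) = -6: A - \frac{4}{9} = -6 ⇒ A = - \frac{50}{9}.
So T(n) = - \frac{50 \left(-8\right)^{n}}{9} - \frac{4}{9}.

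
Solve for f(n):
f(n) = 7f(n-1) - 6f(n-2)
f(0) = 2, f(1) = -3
Characteristic equation: x² - 7x + 6 = 0, which factors as (x - (6))(x - (1)) = 0.
Roots r₁ = 6, r₂ = 1 (distinct).
General solution: f(n) = A·(6)^n + B·(1)^n.
From f(0) = 2: A + B = 2.
From f(1) = -3: 6A + B = -3.
Solving: A = -1, B = 3.
So f(n) = 3 - 6^{n}.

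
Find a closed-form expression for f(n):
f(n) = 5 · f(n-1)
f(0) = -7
Pure geometric recurrence with ratio 5.
By induction f(n) = f(0) · (5)^n = - 7 \cdot 5^{n}.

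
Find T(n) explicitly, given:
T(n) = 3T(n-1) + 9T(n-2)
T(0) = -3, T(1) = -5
Characteristic equation: x² - 3x - 9 = 0.
Discriminant Δ = (3)² + 4·(9) = 45.
Roots r₁,₂ = (3 ± √45)/2, so r₁ = \frac{3}{2} + \frac{3 \sqrt{5}}{2}, r₂ = \frac{3}{2} - \frac{3 \sqrt{5}}{2}.
General solution: T(n) = A·r₁^n + B·r₂^n.
From the initial conditions, A + B = -3 and r₁A + r₂B = -5.
Since r₁ - r₂ = √45: A = (-5 - (-3)r₂)/√45 = - \frac{3}{2} - \frac{\sqrt{5}}{30}, and B = -3 - A = - \frac{3}{2} + \frac{\sqrt{5}}{30}.
So T(n) = \left(- \frac{3}{2} - \frac{\sqrt{5}}{30}\right)\left(\frac{3}{2} + \frac{3 \sqrt{5}}{2}\right)^n + \left(- \frac{3}{2} + \frac{\sqrt{5}}{30}\right)\left(\frac{3}{2} - \frac{3 \sqrt{5}}{2}\right)^n.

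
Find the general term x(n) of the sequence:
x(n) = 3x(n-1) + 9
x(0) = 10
First-order linear non-homogeneous.
Homogeneous solution: x_h(n) = A·(3)^n.
Try constant particular solution x_p = K: K = 3K + 9 ⇒ K = - \frac{9}{2}.
General: x(n) = A·(3)^n - \frac{9}{2}.
Apply x(0) = 10: A - \frac{9}{2} = 10 ⇒ A = \frac{29}{2}.
So x(n) = \frac{29 \cdot 3^{n}}{2} - \frac{9}{2}.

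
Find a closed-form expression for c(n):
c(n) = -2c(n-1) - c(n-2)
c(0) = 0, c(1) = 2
Characteristic equation: x² + 2x + 1 = 0, which is (x - (-1))².
Repeated root r = -1.
General solution: c(n) = (A + Bn)·(-1)^n.
From c(0) = 0: A = 0.
From c(1) = 2: (A + B)·(-1) = 2 ⇒ B = -2.
So c(n) = \left(- 2 n\right) \cdot (-1)^n.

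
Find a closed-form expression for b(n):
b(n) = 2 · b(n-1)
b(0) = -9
Pure geometric recurrence with ratio 2.
By induction b(n) = b(0) · (2)^n = - 9 \cdot 2^{n}.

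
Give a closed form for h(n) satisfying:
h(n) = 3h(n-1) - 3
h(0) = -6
First-order linear non-homogeneous.
Homogeneous solution: h_h(n) = A·(3)^n.
Try constant particular solution h_p = K: K = 3K - 3 ⇒ K = \frac{3}{2}.
General: h(n) = A·(3)^n + \frac{3}{2}.
Apply h(0) = -6: A + \frac{3}{2} = -6 ⇒ A = - \frac{15}{2}.
So h(n) = \frac{3}{2} - \frac{15 \cdot 3^{n}}{2}.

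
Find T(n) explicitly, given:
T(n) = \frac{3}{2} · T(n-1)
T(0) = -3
Pure geometric recurrence with ratio \frac{3}{2}.
By induction T(n) = T(0) · (\frac{3}{2})^n = - 3 \left(\frac{3}{2}\right)^{n}.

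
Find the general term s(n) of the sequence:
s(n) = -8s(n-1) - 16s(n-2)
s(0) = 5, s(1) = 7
Characteristic equation: x² + 8x + 16 = 0, which is (x - (-4))².
Repeated root r = -4.
General solution: s(n) = (A + Bn)·(-4)^n.
From s(0) = 5: A = 5.
From s(1) = 7: (A + B)·(-4) = 7 ⇒ B = - \frac{27}{4}.
So s(n) = \left(5 - \frac{27 n}{4}\right) \cdot (-4)^n.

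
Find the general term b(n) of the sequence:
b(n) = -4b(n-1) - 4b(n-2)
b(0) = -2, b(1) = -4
Characteristic equation: x² + 4x + 4 = 0, which is (x - (-2))².
Repeated root r = -2.
General solution: b(n) = (A + Bn)·(-2)^n.
From b(0) = -2: A = -2.
From b(1) = -4: (A + B)·(-2) = -4 ⇒ B = 4.
So b(n) = \left(4 n - 2\right) \cdot (-2)^n.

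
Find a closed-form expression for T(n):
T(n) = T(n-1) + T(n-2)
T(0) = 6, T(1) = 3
Characteristic equation: x² - x - 1 = 0.
Discriminant Δ = (1)² + 4·(1) = 5.
Roots r₁,₂ = (1 ± √5)/2, so r₁ = \frac{1}{2} + \frac{\sqrt{5}}{2}, r₂ = \frac{1}{2} - \frac{\sqrt{5}}{2}.
General solution: T(n) = A·r₁^n + B·r₂^n.
From the initial conditions, A + B = 6 and r₁A + r₂B = 3.
Since r₁ - r₂ = √5: A = (3 - (6)r₂)/√5 = 3, and B = 6 - A = 3.
So T(n) = \left(3\right)\left(\frac{1}{2} + \frac{\sqrt{5}}{2}\right)^n + \left(3\right)\left(\frac{1}{2} - \frac{\sqrt{5}}{2}\right)^n.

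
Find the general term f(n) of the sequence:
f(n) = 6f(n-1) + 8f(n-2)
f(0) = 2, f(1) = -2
Characteristic equation: x² - 6x - 8 = 0.
Discriminant Δ = (6)² + 4·(8) = 68.
Roots r₁,₂ = (6 ± √68)/2, so r₁ = 3 + \sqrt{17}, r₂ = 3 - \sqrt{17}.
General solution: f(n) = A·r₁^n + B·r₂^n.
From the initial conditions, A + B = 2 and r₁A + r₂B = -2.
Since r₁ - r₂ = √68: A = (-2 - (2)r₂)/√68 = 1 - \frac{4 \sqrt{17}}{17}, and B = 2 - A = \frac{4 \sqrt{17}}{17} + 1.
So f(n) = \left(1 - \frac{4 \sqrt{17}}{17}\right)\left(3 + \sqrt{17}\right)^n + \left(\frac{4 \sqrt{17}}{17} + 1\right)\left(3 - \sqrt{17}\right)^n.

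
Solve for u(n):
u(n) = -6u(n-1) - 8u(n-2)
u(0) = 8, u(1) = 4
Characteristic equation: x² + 6x + 8 = 0, which factors as (x - (-4))(x - (-2)) = 0.
Roots r₁ = -4, r₂ = -2 (distinct).
General solution: u(n) = A·(-4)^n + B·(-2)^n.
From u(0) = 8: A + B = 8.
From u(1) = 4: -4A - 2B = 4.
Solving: A = -10, B = 18.
So u(n) = 18 \left(-2\right)^{n} - 10 \left(-4\right)^{n}.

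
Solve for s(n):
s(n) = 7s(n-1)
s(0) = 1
This is a homogeneous first-order recurrence with ratio 7.
By induction s(n) = s(0) · (7)^n = 7^{n}.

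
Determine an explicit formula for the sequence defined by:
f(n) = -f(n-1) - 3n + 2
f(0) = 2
First-order linear with linear forcing.
Homogeneous solution: f_h(n) = A·(-1)^n.
Try particular f_p(n) = pn + q. Substituting:
  pn + q = -(p(n-1) + q) - 3n + 2.
Matching the n-coefficient: p = -p - 3 ⇒ p = - \frac{3}{2}.
Matching constants: q = p - q + 2 ⇒ q = \frac{1}{4}.
General: f(n) = A·(-1)^n - \frac{3 n}{2} + \frac{1}{4}.
Apply f(0) = 2: A + \frac{1}{4} = 2 ⇒ A = \frac{7}{4}.
So f(n) = \frac{7 \left(-1\right)^{n}}{4} - \frac{3 n}{2} + \frac{1}{4}.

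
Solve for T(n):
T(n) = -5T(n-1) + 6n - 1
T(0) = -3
First-order linear with linear forcing.
Homogeneous solution: T_h(n) = A·(-5)^n.
Try particular T_p(n) = pn + q. Substituting:
  pn + q = -5(p(n-1) + q) + 6n - 1.
Matching the n-coefficient: p = -5p + 6 ⇒ p = 1.
Matching constants: q = 5p - 5q - 1 ⇒ q = \frac{2}{3}.
General: T(n) = A·(-5)^n + n + \frac{2}{3}.
Apply T(0) = -3: A + \frac{2}{3} = -3 ⇒ A = - \frac{11}{3}.
So T(n) = - \frac{11 \left(-5\right)^{n}}{3} + n + \frac{2}{3}.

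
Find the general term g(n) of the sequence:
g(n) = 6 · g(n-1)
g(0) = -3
Pure geometric recurrence with ratio 6.
By induction g(n) = g(0) · (6)^n = - 3 \cdot 6^{n}.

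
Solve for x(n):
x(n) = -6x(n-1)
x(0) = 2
This is a homogeneous first-order recurrence with ratio -6.
By induction x(n) = x(0) · (-6)^n = 2 \left(-6\right)^{n}.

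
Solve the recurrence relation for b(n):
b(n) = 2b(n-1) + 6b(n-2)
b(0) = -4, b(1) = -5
Characteristic equation: x² - 2x - 6 = 0.
Discriminant Δ = (2)² + 4·(6) = 28.
Roots r₁,₂ = (2 ± √28)/2, so r₁ = 1 + \sqrt{7}, r₂ = 1 - \sqrt{7}.
General solution: b(n) = A·r₁^n + B·r₂^n.
From the initial conditions, A + B = -4 and r₁A + r₂B = -5.
Since r₁ - r₂ = √28: A = (-5 - (-4)r₂)/√28 = -2 - \frac{\sqrt{7}}{14}, and B = -4 - A = -2 + \frac{\sqrt{7}}{14}.
So b(n) = \left(-2 - \frac{\sqrt{7}}{14}\right)\left(1 + \sqrt{7}\right)^n + \left(-2 + \frac{\sqrt{7}}{14}\right)\left(1 - \sqrt{7}\right)^n.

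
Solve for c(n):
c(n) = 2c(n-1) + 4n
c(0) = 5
First-order linear with linear forcing.
Homogeneous solution: c_h(n) = A·(2)^n.
Try particular c_p(n) = pn + q. Substituting:
  pn + q = 2(p(n-1) + q) + 4n.
Matching the n-coefficient: p = 2p + 4 ⇒ p = -4.
Matching constants: q = -2p + 2q ⇒ q = -8.
General: c(n) = A·(2)^n - 4 n - 8.
Apply c(0) = 5: A - 8 = 5 ⇒ A = 13.
So c(n) = 13 \cdot 2^{n} - 4 n - 8.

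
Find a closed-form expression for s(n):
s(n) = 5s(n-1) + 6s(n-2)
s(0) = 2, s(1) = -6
Characteristic equation: x² - 5x - 6 = 0, which factors as (x - (-1))(x - (6)) = 0.
Roots r₁ = -1, r₂ = 6 (distinct).
General solution: s(n) = A·(-1)^n + B·(6)^n.
From s(0) = 2: A + B = 2.
From s(1) = -6: -A + 6B = -6.
Solving: A = \frac{18}{7}, B = - \frac{4}{7}.
So s(n) = \frac{18 \left(-1\right)^{n}}{7} - \frac{4 \cdot 6^{n}}{7}.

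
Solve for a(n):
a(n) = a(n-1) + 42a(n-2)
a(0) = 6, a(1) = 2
Characteristic equation: x² - x - 42 = 0, which factors as (x - (-6))(x - (7)) = 0.
Roots r₁ = -6, r₂ = 7 (distinct).
General solution: a(n) = A·(-6)^n + B·(7)^n.
From a(0) = 6: A + B = 6.
From a(1) = 2: -6A + 7B = 2.
Solving: A = \frac{40}{13}, B = \frac{38}{13}.
So a(n) = \frac{40 \left(-6\right)^{n}}{13} + \frac{38 \cdot 7^{n}}{13}.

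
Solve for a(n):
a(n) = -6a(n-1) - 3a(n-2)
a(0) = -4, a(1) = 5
Characteristic equation: x² + 6x + 3 = 0.
Discriminant Δ = (-6)² + 4·(-3) = 24.
Roots r₁,₂ = (-6 ± √24)/2, so r₁ = -3 + \sqrt{6}, r₂ = -3 - \sqrt{6}.
General solution: a(n) = A·r₁^n + B·r₂^n.
From the initial conditions, A + B = -4 and r₁A + r₂B = 5.
Since r₁ - r₂ = √24: A = (5 - (-4)r₂)/√24 = -2 - \frac{7 \sqrt{6}}{12}, and B = -4 - A = -2 + \frac{7 \sqrt{6}}{12}.
So a(n) = \left(-2 - \frac{7 \sqrt{6}}{12}\right)\left(-3 + \sqrt{6}\right)^n + \left(-2 + \frac{7 \sqrt{6}}{12}\right)\left(-3 - \sqrt{6}\right)^n.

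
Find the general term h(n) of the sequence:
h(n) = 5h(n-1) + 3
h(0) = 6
First-order linear non-homogeneous.
Homogeneous solution: h_h(n) = A·(5)^n.
Try constant particular solution h_p = K: K = 5K + 3 ⇒ K = - \frac{3}{4}.
General: h(n) = A·(5)^n - \frac{3}{4}.
Apply h(0) = 6: A - \frac{3}{4} = 6 ⇒ A = \frac{27}{4}.
So h(n) = \frac{27 \cdot 5^{n}}{4} - \frac{3}{4}.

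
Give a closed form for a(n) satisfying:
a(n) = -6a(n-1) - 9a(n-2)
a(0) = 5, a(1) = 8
Characteristic equation: x² + 6x + 9 = 0, which is (x - (-3))².
Repeated root r = -3.
General solution: a(n) = (A + Bn)·(-3)^n.
From a(0) = 5: A = 5.
From a(1) = 8: (A + B)·(-3) = 8 ⇒ B = - \frac{23}{3}.
So a(n) = \left(5 - \frac{23 n}{3}\right) \cdot (-3)^n.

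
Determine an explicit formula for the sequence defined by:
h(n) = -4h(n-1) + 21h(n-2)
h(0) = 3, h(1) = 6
Characteristic equation: x² + 4x - 21 = 0, which factors as (x - (3))(x - (-7)) = 0.
Roots r₁ = 3, r₂ = -7 (distinct).
General solution: h(n) = A·(3)^n + B·(-7)^n.
From h(0) = 3: A + B = 3.
From h(1) = 6: 3A - 7B = 6.
Solving: A = \frac{27}{10}, B = \frac{3}{10}.
So h(n) = \frac{3 \left(-7\right)^{n}}{10} + \frac{27 \cdot 3^{n}}{10}.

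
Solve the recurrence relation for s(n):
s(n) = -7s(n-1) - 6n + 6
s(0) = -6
First-order linear with linear forcing.
Homogeneous solution: s_h(n) = A·(-7)^n.
Try particular s_p(n) = pn + q. Substituting:
  pn + q = -7(p(n-1) + q) - 6n + 6.
Matching the n-coefficient: p = -7p - 6 ⇒ p = - \frac{3}{4}.
Matching constants: q = 7p - 7q + 6 ⇒ q = \frac{3}{32}.
General: s(n) = A·(-7)^n - \frac{3 n}{4} + \frac{3}{32}.
Apply s(0) = -6: A + \frac{3}{32} = -6 ⇒ A = - \frac{195}{32}.
So s(n) = - \frac{195 \left(-7\right)^{n}}{32} - \frac{3 n}{4} + \frac{3}{32}.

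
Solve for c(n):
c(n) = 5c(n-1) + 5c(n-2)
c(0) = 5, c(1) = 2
Characteristic equation: x² - 5x - 5 = 0.
Discriminant Δ = (5)² + 4·(5) = 45.
Roots r₁,₂ = (5 ± √45)/2, so r₁ = \frac{5}{2} + \frac{3 \sqrt{5}}{2}, r₂ = \frac{5}{2} - \frac{3 \sqrt{5}}{2}.
General solution: c(n) = A·r₁^n + B·r₂^n.
From the initial conditions, A + B = 5 and r₁A + r₂B = 2.
Since r₁ - r₂ = √45: A = (2 - (5)r₂)/√45 = \frac{5}{2} - \frac{7 \sqrt{5}}{10}, and B = 5 - A = \frac{7 \sqrt{5}}{10} + \frac{5}{2}.
So c(n) = \left(\frac{5}{2} - \frac{7 \sqrt{5}}{10}\right)\left(\frac{5}{2} + \frac{3 \sqrt{5}}{2}\right)^n + \left(\frac{7 \sqrt{5}}{10} + \frac{5}{2}\right)\left(\frac{5}{2} - \frac{3 \sqrt{5}}{2}\right)^n.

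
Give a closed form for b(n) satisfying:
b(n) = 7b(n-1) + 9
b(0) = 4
First-order linear non-homogeneous.
Homogeneous solution: b_h(n) = A·(7)^n.
Try constant particular solution b_p = K: K = 7K + 9 ⇒ K = - \frac{3}{2}.
General: b(n) = A·(7)^n - \frac{3}{2}.
Apply b(0) = 4: A - \frac{3}{2} = 4 ⇒ A = \frac{11}{2}.
So b(n) = \frac{11 \cdot 7^{n}}{2} - \frac{3}{2}.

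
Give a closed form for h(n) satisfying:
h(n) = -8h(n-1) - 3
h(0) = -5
First-order linear non-homogeneous.
Homogeneous solution: h_h(n) = A·(-8)^n.
Try constant particular solution h_p = K: K = -8K - 3 ⇒ K = - \frac{1}{3}.
General: h(n) = A·(-8)^n - \frac{1}{3}.
Apply h(0) = -5: A - \frac{1}{3} = -5 ⇒ A = - \frac{14}{3}.
So h(n) = - \frac{14 \left(-8\right)^{n}}{3} - \frac{1}{3}.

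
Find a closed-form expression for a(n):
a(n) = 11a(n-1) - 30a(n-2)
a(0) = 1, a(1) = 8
Characteristic equation: x² - 11x + 30 = 0, which factors as (x - (6))(x - (5)) = 0.
Roots r₁ = 6, r₂ = 5 (distinct).
General solution: a(n) = A·(6)^n + B·(5)^n.
From a(0) = 1: A + B = 1.
From a(1) = 8: 6A + 5B = 8.
Solving: A = 3, B = -2.
So a(n) = - 2 \cdot 5^{n} + 3 \cdot 6^{n}.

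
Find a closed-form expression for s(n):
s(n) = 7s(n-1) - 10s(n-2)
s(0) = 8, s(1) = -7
Characteristic equation: x² - 7x + 10 = 0, which factors as (x - (5))(x - (2)) = 0.
Roots r₁ = 5, r₂ = 2 (distinct).
General solution: s(n) = A·(5)^n + B·(2)^n.
From s(0) = 8: A + B = 8.
From s(1) = -7: 5A + 2B = -7.
Solving: A = - \frac{23}{3}, B = \frac{47}{3}.
So s(n) = \frac{47 \cdot 2^{n}}{3} - \frac{23 \cdot 5^{n}}{3}.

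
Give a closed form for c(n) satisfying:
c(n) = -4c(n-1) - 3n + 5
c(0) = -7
First-order linear with linear forcing.
Homogeneous solution: c_h(n) = A·(-4)^n.
Try particular c_p(n) = pn + q. Substituting:
  pn + q = -4(p(n-1) + q) - 3n + 5.
Matching the n-coefficient: p = -4p - 3 ⇒ p = - \frac{3}{5}.
Matching constants: q = 4p - 4q + 5 ⇒ q = \frac{13}{25}.
General: c(n) = A·(-4)^n - \frac{3 n}{5} + \frac{13}{25}.
Apply c(0) = -7: A + \frac{13}{25} = -7 ⇒ A = - \frac{188}{25}.
So c(n) = - \frac{188 \left(-4\right)^{n}}{25} - \frac{3 n}{5} + \frac{13}{25}.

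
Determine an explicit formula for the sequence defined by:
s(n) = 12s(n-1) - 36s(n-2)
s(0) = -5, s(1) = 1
Characteristic equation: x² - 12x + 36 = 0, which is (x - (6))².
Repeated root r = 6.
General solution: s(n) = (A + Bn)·(6)^n.
From s(0) = -5: A = -5.
From s(1) = 1: (A + B)·(6) = 1 ⇒ B = \frac{31}{6}.
So s(n) = \left(\frac{31 n}{6} - 5\right) \cdot (6)^n.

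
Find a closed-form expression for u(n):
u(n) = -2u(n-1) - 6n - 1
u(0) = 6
First-order linear with linear forcing.
Homogeneous solution: u_h(n) = A·(-2)^n.
Try particular u_p(n) = pn + q. Substituting:
  pn + q = -2(p(n-1) + q) - 6n - 1.
Matching the n-coefficient: p = -2p - 6 ⇒ p = -2.
Matching constants: q = 2p - 2q - 1 ⇒ q = - \frac{5}{3}.
General: u(n) = A·(-2)^n - 2 n - \frac{5}{3}.
Apply u(0) = 6: A - \frac{5}{3} = 6 ⇒ A = \frac{23}{3}.
So u(n) = \frac{23 \left(-2\right)^{n}}{3} - 2 n - \frac{5}{3}.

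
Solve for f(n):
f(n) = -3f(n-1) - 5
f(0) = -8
First-order linear non-homogeneous.
Homogeneous solution: f_h(n) = A·(-3)^n.
Try constant particular solution f_p = K: K = -3K - 5 ⇒ K = - \frac{5}{4}.
General: f(n) = A·(-3)^n - \frac{5}{4}.
Apply f(0) = -8: A - \frac{5}{4} = -8 ⇒ A = - \frac{27}{4}.
So f(n) = - \frac{27 \left(-3\right)^{n}}{4} - \frac{5}{4}.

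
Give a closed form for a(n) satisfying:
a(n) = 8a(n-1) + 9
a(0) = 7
First-order linear non-homogeneous.
Homogeneous solution: a_h(n) = A·(8)^n.
Try constant particular solution a_p = K: K = 8K + 9 ⇒ K = - \frac{9}{7}.
General: a(n) = A·(8)^n - \frac{9}{7}.
Apply a(0) = 7: A - \frac{9}{7} = 7 ⇒ A = \frac{58}{7}.
So a(n) = \frac{58 \cdot 8^{n}}{7} - \frac{9}{7}.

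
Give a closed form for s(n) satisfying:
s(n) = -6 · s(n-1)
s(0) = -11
Pure geometric recurrence with ratio -6.
By induction s(n) = s(0) · (-6)^n = - 11 \left(-6\right)^{n}.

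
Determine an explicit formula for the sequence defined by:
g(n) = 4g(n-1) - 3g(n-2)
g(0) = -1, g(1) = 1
Characteristic equation: x² - 4x + 3 = 0, which factors as (x - (1))(x - (3)) = 0.
Roots r₁ = 1, r₂ = 3 (distinct).
General solution: g(n) = A·(1)^n + B·(3)^n.
From g(0) = -1: A + B = -1.
From g(1) = 1: A + 3B = 1.
Solving: A = -2, B = 1.
So g(n) = 3^{n} - 2.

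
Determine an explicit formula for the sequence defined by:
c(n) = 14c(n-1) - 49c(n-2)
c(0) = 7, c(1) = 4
Characteristic equation: x² - 14x + 49 = 0, which is (x - (7))².
Repeated root r = 7.
General solution: c(n) = (A + Bn)·(7)^n.
From c(0) = 7: A = 7.
From c(1) = 4: (A + B)·(7) = 4 ⇒ B = - \frac{45}{7}.
So c(n) = \left(7 - \frac{45 n}{7}\right) \cdot (7)^n.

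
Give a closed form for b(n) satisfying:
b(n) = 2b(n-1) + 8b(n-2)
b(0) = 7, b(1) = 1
Characteristic equation: x² - 2x - 8 = 0, which factors as (x - (4))(x - (-2)) = 0.
Roots r₁ = 4, r₂ = -2 (distinct).
General solution: b(n) = A·(4)^n + B·(-2)^n.
From b(0) = 7: A + B = 7.
From b(1) = 1: 4A - 2B = 1.
Solving: A = \frac{5}{2}, B = \frac{9}{2}.
So b(n) = \frac{9 \left(-2\right)^{n}}{2} + \frac{5 \cdot 4^{n}}{2}.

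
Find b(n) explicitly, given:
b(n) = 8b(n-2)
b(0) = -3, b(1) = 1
Characteristic equation: x² - 8 = 0.
Discriminant Δ = (0)² + 4·(8) = 32.
Roots r₁,₂ = (0 ± √32)/2, so r₁ = 2 \sqrt{2}, r₂ = - 2 \sqrt{2}.
General solution: b(n) = A·r₁^n + B·r₂^n.
From the initial conditions, A + B = -3 and r₁A + r₂B = 1.
Since r₁ - r₂ = √32: A = (1 - (-3)r₂)/√32 = - \frac{3}{2} + \frac{\sqrt{2}}{8}, and B = -3 - A = - \frac{3}{2} - \frac{\sqrt{2}}{8}.
So b(n) = \left(- \frac{3}{2} + \frac{\sqrt{2}}{8}\right)\left(2 \sqrt{2}\right)^n + \left(- \frac{3}{2} - \frac{\sqrt{2}}{8}\right)\left(- 2 \sqrt{2}\right)^n.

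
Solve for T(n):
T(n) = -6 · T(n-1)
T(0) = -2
Pure geometric recurrence with ratio -6.
By induction T(n) = T(0) · (-6)^n = - 2 \left(-6\right)^{n}.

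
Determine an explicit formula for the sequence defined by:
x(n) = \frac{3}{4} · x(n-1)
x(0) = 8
Pure geometric recurrence with ratio \frac{3}{4}.
By induction x(n) = x(0) · (\frac{3}{4})^n = 8 \left(\frac{3}{4}\right)^{n}.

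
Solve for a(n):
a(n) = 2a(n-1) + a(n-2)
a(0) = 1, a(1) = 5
Characteristic equation: x² - 2x - 1 = 0.
Discriminant Δ = (2)² + 4·(1) = 8.
Roots r₁,₂ = (2 ± √8)/2, so r₁ = 1 + \sqrt{2}, r₂ = 1 - \sqrt{2}.
General solution: a(n) = A·r₁^n + B·r₂^n.
From the initial conditions, A + B = 1 and r₁A + r₂B = 5.
Since r₁ - r₂ = √8: A = (5 - (1)r₂)/√8 = \frac{1}{2} + \sqrt{2}, and B = 1 - A = \frac{1}{2} - \sqrt{2}.
So a(n) = \left(\frac{1}{2} + \sqrt{2}\right)\left(1 + \sqrt{2}\right)^n + \left(\frac{1}{2} - \sqrt{2}\right)\left(1 - \sqrt{2}\right)^n.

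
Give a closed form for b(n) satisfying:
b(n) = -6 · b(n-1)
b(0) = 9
Pure geometric recurrence with ratio -6.
By induction b(n) = b(0) · (-6)^n = 9 \left(-6\right)^{n}.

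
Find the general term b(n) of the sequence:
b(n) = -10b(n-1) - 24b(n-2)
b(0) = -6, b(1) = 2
Characteristic equation: x² + 10x + 24 = 0, which factors as (x - (-6))(x - (-4)) = 0.
Roots r₁ = -6, r₂ = -4 (distinct).
General solution: b(n) = A·(-6)^n + B·(-4)^n.
From b(0) = -6: A + B = -6.
From b(1) = 2: -6A - 4B = 2.
Solving: A = 11, B = -17.
So b(n) = - 17 \left(-4\right)^{n} + 11 \left(-6\right)^{n}.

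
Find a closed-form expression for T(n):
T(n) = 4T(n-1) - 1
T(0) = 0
First-order linear non-homogeneous.
Homogeneous solution: T_h(n) = A·(4)^n.
Try constant particular solution T_p = K: K = 4K - 1 ⇒ K = \frac{1}{3}.
General: T(n) = A·(4)^n + \frac{1}{3}.
Apply T(0) = 0: A + \frac{1}{3} = 0 ⇒ A = - \frac{1}{3}.
So T(n) = \frac{1}{3} - \frac{4^{n}}{3}.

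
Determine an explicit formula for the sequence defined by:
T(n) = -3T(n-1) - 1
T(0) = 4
First-order linear non-homogeneous.
Homogeneous solution: T_h(n) = A·(-3)^n.
Try constant particular solution T_p = K: K = -3K - 1 ⇒ K = - \frac{1}{4}.
General: T(n) = A·(-3)^n - \frac{1}{4}.
Apply T(0) = 4: A - \frac{1}{4} = 4 ⇒ A = \frac{17}{4}.
So T(n) = \frac{17 \left(-3\right)^{n}}{4} - \frac{1}{4}.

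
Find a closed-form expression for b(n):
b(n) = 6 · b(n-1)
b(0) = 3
Pure geometric recurrence with ratio 6.
By induction b(n) = b(0) · (6)^n = 3 \cdot 6^{n}.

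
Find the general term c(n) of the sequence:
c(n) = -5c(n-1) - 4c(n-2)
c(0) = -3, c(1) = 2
Characteristic equation: x² + 5x + 4 = 0, which factors as (x - (-1))(x - (-4)) = 0.
Roots r₁ = -1, r₂ = -4 (distinct).
General solution: c(n) = A·(-1)^n + B·(-4)^n.
From c(0) = -3: A + B = -3.
From c(1) = 2: -A - 4B = 2.
Solving: A = - \frac{10}{3}, B = \frac{1}{3}.
So c(n) = - \frac{10 \left(-1\right)^{n}}{3} + \frac{\left(-4\right)^{n}}{3}.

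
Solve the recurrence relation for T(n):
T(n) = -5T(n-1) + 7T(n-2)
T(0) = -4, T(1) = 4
Characteristic equation: x² + 5x - 7 = 0.
Discriminant Δ = (-5)² + 4·(7) = 53.
Roots r₁,₂ = (-5 ± √53)/2, so r₁ = - \frac{5}{2} + \frac{\sqrt{53}}{2}, r₂ = - \frac{\sqrt{53}}{2} - \frac{5}{2}.
General solution: T(n) = A·r₁^n + B·r₂^n.
From the initial conditions, A + B = -4 and r₁A + r₂B = 4.
Since r₁ - r₂ = √53: A = (4 - (-4)r₂)/√53 = -2 - \frac{6 \sqrt{53}}{53}, and B = -4 - A = -2 + \frac{6 \sqrt{53}}{53}.
So T(n) = \left(-2 - \frac{6 \sqrt{53}}{53}\right)\left(- \frac{5}{2} + \frac{\sqrt{53}}{2}\right)^n + \left(-2 + \frac{6 \sqrt{53}}{53}\right)\left(- \frac{\sqrt{53}}{2} - \frac{5}{2}\right)^n.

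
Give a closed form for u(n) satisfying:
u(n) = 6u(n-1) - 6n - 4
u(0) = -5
First-order linear with linear forcing.
Homogeneous solution: u_h(n) = A·(6)^n.
Try particular u_p(n) = pn + q. Substituting:
  pn + q = 6(p(n-1) + q) - 6n - 4.
Matching the n-coefficient: p = 6p - 6 ⇒ p = \frac{6}{5}.
Matching constants: q = -6p + 6q - 4 ⇒ q = \frac{56}{25}.
General: u(n) = A·(6)^n + \frac{6 n}{5} + \frac{56}{25}.
Apply u(0) = -5: A + \frac{56}{25} = -5 ⇒ A = - \frac{181}{25}.
So u(n) = - \frac{181 \cdot 6^{n}}{25} + \frac{6 n}{5} + \frac{56}{25}.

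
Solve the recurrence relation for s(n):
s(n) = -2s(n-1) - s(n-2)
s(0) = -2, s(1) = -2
Characteristic equation: x² + 2x + 1 = 0, which is (x - (-1))².
Repeated root r = -1.
General solution: s(n) = (A + Bn)·(-1)^n.
From s(0) = -2: A = -2.
From s(1) = -2: (A + B)·(-1) = -2 ⇒ B = 4.
So s(n) = \left(4 n - 2\right) \cdot (-1)^n.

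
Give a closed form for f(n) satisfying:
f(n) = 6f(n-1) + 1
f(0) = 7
First-order linear non-homogeneous.
Homogeneous solution: f_h(n) = A·(6)^n.
Try constant particular solution f_p = K: K = 6K + 1 ⇒ K = - \frac{1}{5}.
General: f(n) = A·(6)^n - \frac{1}{5}.
Apply f(0) = 7: A - \frac{1}{5} = 7 ⇒ A = \frac{36}{5}.
So f(n) = \frac{36 \cdot 6^{n}}{5} - \frac{1}{5}.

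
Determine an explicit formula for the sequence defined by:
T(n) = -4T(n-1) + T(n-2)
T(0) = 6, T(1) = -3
Characteristic equation: x² + 4x - 1 = 0.
Discriminant Δ = (-4)² + 4·(1) = 20.
Roots r₁,₂ = (-4 ± √20)/2, so r₁ = -2 + \sqrt{5}, r₂ = - \sqrt{5} - 2.
General solution: T(n) = A·r₁^n + B·r₂^n.
From the initial conditions, A + B = 6 and r₁A + r₂B = -3.
Since r₁ - r₂ = √20: A = (-3 - (6)r₂)/√20 = \frac{9 \sqrt{5}}{10} + 3, and B = 6 - A = 3 - \frac{9 \sqrt{5}}{10}.
So T(n) = \left(\frac{9 \sqrt{5}}{10} + 3\right)\left(-2 + \sqrt{5}\right)^n + \left(3 - \frac{9 \sqrt{5}}{10}\right)\left(- \sqrt{5} - 2\right)^n.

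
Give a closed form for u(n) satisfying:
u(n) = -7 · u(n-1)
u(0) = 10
Pure geometric recurrence with ratio -7.
By induction u(n) = u(0) · (-7)^n = 10 \left(-7\right)^{n}.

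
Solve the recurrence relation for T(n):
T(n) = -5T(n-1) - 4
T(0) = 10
First-order linear non-homogeneous.
Homogeneous solution: T_h(n) = A·(-5)^n.
Try constant particular solution T_p = K: K = -5K - 4 ⇒ K = - \frac{2}{3}.
General: T(n) = A·(-5)^n - \frac{2}{3}.
Apply T(0) = 10: A - \frac{2}{3} = 10 ⇒ A = \frac{32}{3}.
So T(n) = \frac{32 \left(-5\right)^{n}}{3} - \frac{2}{3}.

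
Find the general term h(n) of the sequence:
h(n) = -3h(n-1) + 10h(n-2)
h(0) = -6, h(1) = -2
Characteristic equation: x² + 3x - 10 = 0, which factors as (x - (-5))(x - (2)) = 0.
Roots r₁ = -5, r₂ = 2 (distinct).
General solution: h(n) = A·(-5)^n + B·(2)^n.
From h(0) = -6: A + B = -6.
From h(1) = -2: -5A + 2B = -2.
Solving: A = - \frac{10}{7}, B = - \frac{32}{7}.
So h(n) = - \frac{10 \left(-5\right)^{n}}{7} - \frac{32 \cdot 2^{n}}{7}.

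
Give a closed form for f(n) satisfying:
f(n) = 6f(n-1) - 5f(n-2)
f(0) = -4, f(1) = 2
Characteristic equation: x² - 6x + 5 = 0, which factors as (x - (1))(x - (5)) = 0.
Roots r₁ = 1, r₂ = 5 (distinct).
General solution: f(n) = A·(1)^n + B·(5)^n.
From f(0) = -4: A + B = -4.
From f(1) = 2: A + 5B = 2.
Solving: A = - \frac{11}{2}, B = \frac{3}{2}.
So f(n) = \frac{3 \cdot 5^{n}}{2} - \frac{11}{2}.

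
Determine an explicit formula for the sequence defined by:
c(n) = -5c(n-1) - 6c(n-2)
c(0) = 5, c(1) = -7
Characteristic equation: x² + 5x + 6 = 0, which factors as (x - (-2))(x - (-3)) = 0.
Roots r₁ = -2, r₂ = -3 (distinct).
General solution: c(n) = A·(-2)^n + B·(-3)^n.
From c(0) = 5: A + B = 5.
From c(1) = -7: -2A - 3B = -7.
Solving: A = 8, B = -3.
So c(n) = 8 \left(-2\right)^{n} - 3 \left(-3\right)^{n}.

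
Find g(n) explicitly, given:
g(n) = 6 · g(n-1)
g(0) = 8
Pure geometric recurrence with ratio 6.
By induction g(n) = g(0) · (6)^n = 8 \cdot 6^{n}.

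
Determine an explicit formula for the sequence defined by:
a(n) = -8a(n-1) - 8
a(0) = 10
First-order linear non-homogeneous.
Homogeneous solution: a_h(n) = A·(-8)^n.
Try constant particular solution a_p = K: K = -8K - 8 ⇒ K = - \frac{8}{9}.
General: a(n) = A·(-8)^n - \frac{8}{9}.
Apply a(0) = 10: A - \frac{8}{9} = 10 ⇒ A = \frac{98}{9}.
So a(n) = \frac{98 \left(-8\right)^{n}}{9} - \frac{8}{9}.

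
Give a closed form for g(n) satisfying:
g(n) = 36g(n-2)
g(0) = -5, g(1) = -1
Characteristic equation: x² - 36 = 0, which factors as (x - (-6))(x - (6)) = 0.
Roots r₁ = -6, r₂ = 6 (distinct).
General solution: g(n) = A·(-6)^n + B·(6)^n.
From g(0) = -5: A + B = -5.
From g(1) = -1: -6A + 6B = -1.
Solving: A = - \frac{29}{12}, B = - \frac{31}{12}.
So g(n) = - \frac{29 \left(-6\right)^{n}}{12} - \frac{31 \cdot 6^{n}}{12}.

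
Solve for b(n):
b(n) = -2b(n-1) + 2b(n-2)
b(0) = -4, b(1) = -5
Characteristic equation: x² + 2x - 2 = 0.
Discriminant Δ = (-2)² + 4·(2) = 12.
Roots r₁,₂ = (-2 ± √12)/2, so r₁ = -1 + \sqrt{3}, r₂ = - \sqrt{3} - 1.
General solution: b(n) = A·r₁^n + B·r₂^n.
From the initial conditions, A + B = -4 and r₁A + r₂B = -5.
Since r₁ - r₂ = √12: A = (-5 - (-4)r₂)/√12 = - \frac{3 \sqrt{3}}{2} - 2, and B = -4 - A = -2 + \frac{3 \sqrt{3}}{2}.
So b(n) = \left(- \frac{3 \sqrt{3}}{2} - 2\right)\left(-1 + \sqrt{3}\right)^n + \left(-2 + \frac{3 \sqrt{3}}{2}\right)\left(- \sqrt{3} - 1\right)^n.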